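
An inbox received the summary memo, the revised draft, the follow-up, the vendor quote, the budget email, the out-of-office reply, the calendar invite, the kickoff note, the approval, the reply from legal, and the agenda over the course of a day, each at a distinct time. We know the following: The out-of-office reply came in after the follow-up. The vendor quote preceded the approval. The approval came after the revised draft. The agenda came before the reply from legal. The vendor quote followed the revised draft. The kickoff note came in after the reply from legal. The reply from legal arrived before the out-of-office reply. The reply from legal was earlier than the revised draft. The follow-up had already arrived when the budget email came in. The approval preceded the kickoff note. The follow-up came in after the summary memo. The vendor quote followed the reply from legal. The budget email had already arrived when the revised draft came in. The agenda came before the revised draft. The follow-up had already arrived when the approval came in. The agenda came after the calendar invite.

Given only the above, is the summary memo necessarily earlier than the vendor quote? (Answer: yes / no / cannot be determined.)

Chain the constraints: the summary memo → the follow-up → the budget email → the revised draft → the vendor quote. Each link is directly stated, so the summary memo comes before the vendor quote.

yes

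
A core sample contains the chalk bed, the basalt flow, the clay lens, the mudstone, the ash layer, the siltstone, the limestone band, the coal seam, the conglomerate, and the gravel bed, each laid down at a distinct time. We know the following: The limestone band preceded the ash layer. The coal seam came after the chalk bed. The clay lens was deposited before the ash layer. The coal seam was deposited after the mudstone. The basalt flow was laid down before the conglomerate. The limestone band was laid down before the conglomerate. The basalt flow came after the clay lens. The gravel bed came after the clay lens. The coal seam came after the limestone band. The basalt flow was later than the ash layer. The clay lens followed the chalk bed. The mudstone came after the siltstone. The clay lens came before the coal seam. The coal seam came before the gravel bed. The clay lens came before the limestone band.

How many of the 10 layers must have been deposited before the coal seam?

5

Directly stated before the coal seam: the chalk bed, the clay lens, the limestone band, and the mudstone.
The siltstone reaches the coal seam via the siltstone → the mudstone → the coal seam.
No chain forces the ash layer (or any of the others) ahead of the coal seam.
That's the chalk bed, the clay lens, the limestone band, the mudstone, and the siltstone — 5 in all.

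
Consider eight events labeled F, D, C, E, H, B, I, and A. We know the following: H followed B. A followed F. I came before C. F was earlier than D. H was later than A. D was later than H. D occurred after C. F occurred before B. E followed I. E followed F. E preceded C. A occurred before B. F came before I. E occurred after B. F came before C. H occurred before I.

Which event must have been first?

F has a chain of constraints placing it before every other event, so F must be first.

F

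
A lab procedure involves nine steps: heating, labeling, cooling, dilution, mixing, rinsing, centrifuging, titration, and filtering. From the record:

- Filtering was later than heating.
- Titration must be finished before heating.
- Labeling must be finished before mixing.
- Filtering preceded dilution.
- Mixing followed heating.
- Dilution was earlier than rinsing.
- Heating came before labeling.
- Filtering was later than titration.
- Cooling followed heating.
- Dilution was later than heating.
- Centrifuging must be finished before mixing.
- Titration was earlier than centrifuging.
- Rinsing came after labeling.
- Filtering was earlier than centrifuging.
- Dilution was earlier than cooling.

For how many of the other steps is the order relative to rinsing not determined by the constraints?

Forced before rinsing: dilution, filtering, heating, labeling, and titration.
That leaves centrifuging, cooling, and mixing with no forced order relative to rinsing — 3.

3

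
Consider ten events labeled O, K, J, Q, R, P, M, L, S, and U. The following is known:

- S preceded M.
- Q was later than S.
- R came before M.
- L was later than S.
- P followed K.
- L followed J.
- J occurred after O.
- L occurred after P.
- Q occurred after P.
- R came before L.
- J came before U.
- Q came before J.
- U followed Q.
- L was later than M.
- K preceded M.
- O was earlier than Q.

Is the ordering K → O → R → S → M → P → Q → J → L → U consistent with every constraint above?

Check each stated constraint against the proposed order — e.g. O is ahead of J; R is ahead of L. Every pair is in the required order; nothing is violated.

yes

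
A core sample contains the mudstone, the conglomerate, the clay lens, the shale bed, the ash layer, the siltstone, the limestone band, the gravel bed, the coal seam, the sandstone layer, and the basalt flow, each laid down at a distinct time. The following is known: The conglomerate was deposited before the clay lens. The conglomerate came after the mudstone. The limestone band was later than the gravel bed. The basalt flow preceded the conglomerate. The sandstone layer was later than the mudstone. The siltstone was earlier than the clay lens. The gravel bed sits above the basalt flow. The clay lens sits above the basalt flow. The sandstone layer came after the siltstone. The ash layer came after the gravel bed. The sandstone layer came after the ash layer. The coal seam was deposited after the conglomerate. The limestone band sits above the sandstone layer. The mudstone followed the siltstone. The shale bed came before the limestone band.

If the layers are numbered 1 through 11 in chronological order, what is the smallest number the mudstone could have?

2

The siltstone must come before the mudstone — 1 forced predecessor.
Nothing else is forced ahead of the mudstone, so its earliest slot is position 1 + 1 = 2.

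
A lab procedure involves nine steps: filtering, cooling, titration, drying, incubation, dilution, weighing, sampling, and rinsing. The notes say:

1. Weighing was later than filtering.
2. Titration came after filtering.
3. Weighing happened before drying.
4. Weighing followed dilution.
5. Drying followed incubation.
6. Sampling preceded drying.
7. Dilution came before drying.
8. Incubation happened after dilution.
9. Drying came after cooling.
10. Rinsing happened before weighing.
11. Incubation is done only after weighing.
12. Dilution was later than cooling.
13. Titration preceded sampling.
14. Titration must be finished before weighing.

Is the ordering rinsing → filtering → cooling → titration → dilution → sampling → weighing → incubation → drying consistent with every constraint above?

yes

Check each stated constraint against the proposed order — e.g. rinsing is ahead of weighing; cooling is ahead of drying. Every pair is in the required order; nothing is violated.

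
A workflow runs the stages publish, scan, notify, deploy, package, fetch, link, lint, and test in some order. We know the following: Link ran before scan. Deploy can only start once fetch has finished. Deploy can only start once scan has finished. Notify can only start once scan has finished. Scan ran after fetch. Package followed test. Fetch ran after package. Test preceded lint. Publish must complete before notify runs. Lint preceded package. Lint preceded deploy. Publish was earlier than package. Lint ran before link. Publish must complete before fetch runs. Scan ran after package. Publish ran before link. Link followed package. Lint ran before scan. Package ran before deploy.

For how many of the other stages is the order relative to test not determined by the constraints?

Forced after test: deploy, fetch, link, lint, notify, package, and scan.
That leaves publish with no forced order relative to test — 1.

1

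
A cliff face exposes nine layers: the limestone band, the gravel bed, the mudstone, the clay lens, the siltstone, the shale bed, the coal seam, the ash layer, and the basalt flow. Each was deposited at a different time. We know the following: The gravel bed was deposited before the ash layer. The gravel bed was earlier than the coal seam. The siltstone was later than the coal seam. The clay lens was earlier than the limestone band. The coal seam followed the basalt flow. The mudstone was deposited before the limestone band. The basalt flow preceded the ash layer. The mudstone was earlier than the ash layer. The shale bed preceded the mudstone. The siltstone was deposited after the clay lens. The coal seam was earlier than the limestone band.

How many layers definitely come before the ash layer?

Directly stated before the ash layer: the basalt flow, the gravel bed, and the mudstone.
The shale bed reaches the ash layer via the shale bed → the mudstone → the ash layer.
No chain forces the clay lens (or any of the others) ahead of the ash layer.
That's the basalt flow, the gravel bed, the mudstone, and the shale bed — 4 in all.

4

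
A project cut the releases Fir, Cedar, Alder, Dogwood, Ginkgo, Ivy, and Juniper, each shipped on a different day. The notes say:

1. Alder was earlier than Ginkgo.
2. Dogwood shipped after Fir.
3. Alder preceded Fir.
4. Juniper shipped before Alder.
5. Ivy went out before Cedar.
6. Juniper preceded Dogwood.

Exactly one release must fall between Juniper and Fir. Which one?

Alder

Tracing the constraints gives Juniper → Alder → Fir, so Alder sits after Juniper and before Fir.
No other release is forced both after Juniper and before Fir.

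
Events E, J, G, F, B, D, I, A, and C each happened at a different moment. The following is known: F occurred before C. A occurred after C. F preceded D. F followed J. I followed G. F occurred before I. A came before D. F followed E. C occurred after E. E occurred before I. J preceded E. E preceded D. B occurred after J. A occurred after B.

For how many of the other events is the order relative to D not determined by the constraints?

Forced before D: A, B, C, E, F, and J.
That leaves G and I with no forced order relative to D — 2.

2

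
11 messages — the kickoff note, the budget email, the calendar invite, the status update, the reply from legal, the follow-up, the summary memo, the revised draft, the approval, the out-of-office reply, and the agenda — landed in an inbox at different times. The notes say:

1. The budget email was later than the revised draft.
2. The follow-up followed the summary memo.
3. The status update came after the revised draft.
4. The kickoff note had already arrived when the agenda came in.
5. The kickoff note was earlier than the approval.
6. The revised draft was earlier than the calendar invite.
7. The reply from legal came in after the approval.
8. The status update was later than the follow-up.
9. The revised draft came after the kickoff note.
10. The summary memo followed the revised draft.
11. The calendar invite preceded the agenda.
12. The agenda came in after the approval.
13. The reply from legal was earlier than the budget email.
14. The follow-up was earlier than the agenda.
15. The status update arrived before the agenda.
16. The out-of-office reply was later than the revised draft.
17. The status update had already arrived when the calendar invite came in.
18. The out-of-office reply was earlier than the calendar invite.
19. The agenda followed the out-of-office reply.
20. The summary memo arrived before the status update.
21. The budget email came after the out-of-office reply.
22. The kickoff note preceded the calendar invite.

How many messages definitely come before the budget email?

Directly stated before the budget email: the out-of-office reply, the reply from legal, and the revised draft.
The approval reaches the budget email via the approval → the reply from legal → the budget email.
The kickoff note reaches the budget email via the kickoff note → the revised draft → the budget email.
No chain forces the status update (or any of the others) ahead of the budget email.
That's the approval, the kickoff note, the out-of-office reply, the reply from legal, and the revised draft — 5 in all.

5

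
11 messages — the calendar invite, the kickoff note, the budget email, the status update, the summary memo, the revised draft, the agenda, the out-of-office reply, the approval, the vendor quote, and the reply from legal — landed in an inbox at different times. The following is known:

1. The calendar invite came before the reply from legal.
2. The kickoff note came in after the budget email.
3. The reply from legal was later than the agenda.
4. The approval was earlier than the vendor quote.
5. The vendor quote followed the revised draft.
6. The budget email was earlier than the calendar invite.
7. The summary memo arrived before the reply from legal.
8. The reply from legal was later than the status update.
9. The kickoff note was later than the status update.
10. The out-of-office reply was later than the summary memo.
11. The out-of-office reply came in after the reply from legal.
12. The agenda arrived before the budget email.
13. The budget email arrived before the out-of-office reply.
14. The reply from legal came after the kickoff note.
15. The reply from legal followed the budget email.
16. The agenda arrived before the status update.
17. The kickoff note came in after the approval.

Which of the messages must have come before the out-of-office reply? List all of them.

the agenda, the approval, the budget email, the calendar invite, the kickoff note, the reply from legal, the status update, the summary memo

Directly stated before the out-of-office reply: the budget email, the reply from legal, and the summary memo.
The agenda reaches the out-of-office reply via the agenda → the budget email → the out-of-office reply.
The approval reaches the out-of-office reply via the approval → the kickoff note → the reply from legal → the out-of-office reply.
The calendar invite reaches the out-of-office reply via the calendar invite → the reply from legal → the out-of-office reply.
Likewise the kickoff note and the status update each reach the out-of-office reply by chaining the stated constraints.
No chain forces the revised draft (or any of the others) ahead of the out-of-office reply.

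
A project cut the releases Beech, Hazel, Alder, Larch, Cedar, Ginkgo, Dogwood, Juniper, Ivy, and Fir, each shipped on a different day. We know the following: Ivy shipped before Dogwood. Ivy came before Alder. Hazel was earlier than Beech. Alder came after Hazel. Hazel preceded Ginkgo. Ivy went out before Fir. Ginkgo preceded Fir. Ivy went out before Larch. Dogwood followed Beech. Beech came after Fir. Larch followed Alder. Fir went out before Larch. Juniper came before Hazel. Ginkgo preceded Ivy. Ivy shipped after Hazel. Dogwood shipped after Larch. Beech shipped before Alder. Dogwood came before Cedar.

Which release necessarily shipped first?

Juniper

Juniper has a chain of constraints placing it before every other release, so Juniper must be first.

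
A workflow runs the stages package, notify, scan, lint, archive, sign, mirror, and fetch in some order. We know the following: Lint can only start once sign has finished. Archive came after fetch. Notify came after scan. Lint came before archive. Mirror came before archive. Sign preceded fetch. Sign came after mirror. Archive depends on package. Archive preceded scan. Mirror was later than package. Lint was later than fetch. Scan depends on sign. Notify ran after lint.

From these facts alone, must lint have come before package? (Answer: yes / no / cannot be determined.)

Tracing the constraints gives package → mirror → sign → lint, so package must come before lint.
That means lint cannot be before package.

no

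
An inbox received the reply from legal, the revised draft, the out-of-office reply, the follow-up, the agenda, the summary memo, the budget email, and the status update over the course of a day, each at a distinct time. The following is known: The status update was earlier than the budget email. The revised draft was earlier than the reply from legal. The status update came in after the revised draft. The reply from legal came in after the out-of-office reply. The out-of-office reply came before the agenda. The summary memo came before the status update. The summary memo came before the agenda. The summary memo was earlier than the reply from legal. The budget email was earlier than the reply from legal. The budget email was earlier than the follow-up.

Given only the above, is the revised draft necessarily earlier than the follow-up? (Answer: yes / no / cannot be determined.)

Chain the constraints: the revised draft → the status update → the budget email → the follow-up. Each link is directly stated, so the revised draft comes before the follow-up.

yes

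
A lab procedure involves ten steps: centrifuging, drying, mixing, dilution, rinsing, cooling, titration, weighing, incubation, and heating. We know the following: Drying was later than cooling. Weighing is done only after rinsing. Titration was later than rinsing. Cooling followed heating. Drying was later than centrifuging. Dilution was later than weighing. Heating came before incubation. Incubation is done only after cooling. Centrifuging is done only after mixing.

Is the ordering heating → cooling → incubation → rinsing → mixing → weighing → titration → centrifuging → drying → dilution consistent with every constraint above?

yes

Check each stated constraint against the proposed order — e.g. weighing is ahead of dilution; cooling is ahead of drying. Every pair is in the required order; nothing is violated.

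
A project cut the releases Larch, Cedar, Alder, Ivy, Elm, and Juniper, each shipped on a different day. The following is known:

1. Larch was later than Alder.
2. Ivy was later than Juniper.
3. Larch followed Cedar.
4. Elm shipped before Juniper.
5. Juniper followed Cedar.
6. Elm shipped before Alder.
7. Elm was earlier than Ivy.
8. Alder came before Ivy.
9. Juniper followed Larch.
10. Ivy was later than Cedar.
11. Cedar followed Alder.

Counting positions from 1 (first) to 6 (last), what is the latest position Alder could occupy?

Alder must come before Cedar, Ivy, Juniper, and Larch — 4 releases forced after it.
Everything else can be placed before Alder in some valid order, so Alder can sit as late as position 6 − 4 = 2.

2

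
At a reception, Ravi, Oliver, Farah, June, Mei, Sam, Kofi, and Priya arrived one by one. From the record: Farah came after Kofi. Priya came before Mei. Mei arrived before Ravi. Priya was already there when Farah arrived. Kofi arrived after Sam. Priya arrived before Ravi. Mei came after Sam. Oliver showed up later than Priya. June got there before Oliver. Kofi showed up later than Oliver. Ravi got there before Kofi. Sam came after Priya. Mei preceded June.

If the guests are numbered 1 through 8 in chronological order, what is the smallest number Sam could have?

Priya must come before Sam — 1 forced predecessor.
Nothing else is forced ahead of Sam, so their earliest slot is position 1 + 1 = 2.

2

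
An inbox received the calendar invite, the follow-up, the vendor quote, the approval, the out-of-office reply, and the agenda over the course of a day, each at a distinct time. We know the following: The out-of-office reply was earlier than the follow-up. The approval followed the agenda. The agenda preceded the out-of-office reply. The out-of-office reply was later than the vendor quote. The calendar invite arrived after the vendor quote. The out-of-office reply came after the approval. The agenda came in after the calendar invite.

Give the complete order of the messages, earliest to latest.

the vendor quote, the calendar invite, the agenda, the approval, the out-of-office reply, the follow-up

The constraints fix every adjacent pair, so only one ordering works:
the vendor quote → the calendar invite → the agenda → the approval → the out-of-office reply → the follow-up.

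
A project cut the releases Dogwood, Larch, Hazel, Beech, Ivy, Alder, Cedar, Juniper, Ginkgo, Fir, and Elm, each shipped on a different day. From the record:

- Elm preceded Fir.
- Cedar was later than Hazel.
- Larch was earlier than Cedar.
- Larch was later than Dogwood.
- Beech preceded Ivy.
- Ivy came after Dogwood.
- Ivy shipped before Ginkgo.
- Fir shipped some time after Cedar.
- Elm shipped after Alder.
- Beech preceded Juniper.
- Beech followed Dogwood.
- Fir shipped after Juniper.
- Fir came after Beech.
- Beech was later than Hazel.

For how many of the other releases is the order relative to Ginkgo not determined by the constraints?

Forced before Ginkgo: Beech, Dogwood, Hazel, and Ivy.
That leaves Alder, Cedar, Elm, Fir, Juniper, and Larch with no forced order relative to Ginkgo — 6.

6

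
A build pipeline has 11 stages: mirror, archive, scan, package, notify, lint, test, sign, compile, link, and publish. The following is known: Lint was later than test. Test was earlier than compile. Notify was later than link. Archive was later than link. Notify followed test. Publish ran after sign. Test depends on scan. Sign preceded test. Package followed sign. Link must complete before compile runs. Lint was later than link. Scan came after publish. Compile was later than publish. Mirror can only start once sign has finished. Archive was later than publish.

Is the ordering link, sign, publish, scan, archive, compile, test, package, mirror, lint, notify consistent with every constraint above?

no

The constraints require test before compile, but in the proposed sequence compile appears ahead of test. That one violation is enough.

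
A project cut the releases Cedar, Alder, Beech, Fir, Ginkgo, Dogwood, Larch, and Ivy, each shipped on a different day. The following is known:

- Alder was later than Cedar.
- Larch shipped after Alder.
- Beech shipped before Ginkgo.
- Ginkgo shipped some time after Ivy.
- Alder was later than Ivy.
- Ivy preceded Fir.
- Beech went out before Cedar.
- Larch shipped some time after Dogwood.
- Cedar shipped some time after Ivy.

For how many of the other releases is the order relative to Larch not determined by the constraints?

2

Forced before Larch: Alder, Beech, Cedar, Dogwood, and Ivy.
That leaves Fir and Ginkgo with no forced order relative to Larch — 2.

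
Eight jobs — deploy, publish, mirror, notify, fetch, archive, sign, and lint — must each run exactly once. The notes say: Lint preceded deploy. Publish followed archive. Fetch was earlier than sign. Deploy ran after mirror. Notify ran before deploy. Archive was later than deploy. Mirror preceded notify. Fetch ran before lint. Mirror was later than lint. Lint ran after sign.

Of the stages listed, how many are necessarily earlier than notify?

Directly stated before notify: mirror.
Fetch reaches notify via fetch → lint → mirror → notify.
Lint reaches notify via lint → mirror → notify.
Sign reaches notify via sign → lint → mirror → notify.
No chain forces archive (or any of the others) ahead of notify.
That's fetch, lint, mirror, and sign — 4 in all.

4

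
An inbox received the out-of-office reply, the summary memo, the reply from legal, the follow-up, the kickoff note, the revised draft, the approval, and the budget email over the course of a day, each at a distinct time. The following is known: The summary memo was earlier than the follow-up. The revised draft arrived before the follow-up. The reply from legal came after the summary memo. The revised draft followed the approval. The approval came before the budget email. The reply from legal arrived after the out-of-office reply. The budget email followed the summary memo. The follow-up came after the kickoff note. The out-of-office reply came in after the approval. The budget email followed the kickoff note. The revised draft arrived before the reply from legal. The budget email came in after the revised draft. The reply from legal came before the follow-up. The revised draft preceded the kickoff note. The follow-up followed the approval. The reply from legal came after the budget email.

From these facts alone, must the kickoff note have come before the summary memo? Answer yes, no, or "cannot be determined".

No chain of stated constraints runs from the kickoff note to the summary memo, and none runs from the summary memo to the kickoff note either.
So the relative order of the kickoff note and the summary memo is not fixed by the given facts.

cannot be determined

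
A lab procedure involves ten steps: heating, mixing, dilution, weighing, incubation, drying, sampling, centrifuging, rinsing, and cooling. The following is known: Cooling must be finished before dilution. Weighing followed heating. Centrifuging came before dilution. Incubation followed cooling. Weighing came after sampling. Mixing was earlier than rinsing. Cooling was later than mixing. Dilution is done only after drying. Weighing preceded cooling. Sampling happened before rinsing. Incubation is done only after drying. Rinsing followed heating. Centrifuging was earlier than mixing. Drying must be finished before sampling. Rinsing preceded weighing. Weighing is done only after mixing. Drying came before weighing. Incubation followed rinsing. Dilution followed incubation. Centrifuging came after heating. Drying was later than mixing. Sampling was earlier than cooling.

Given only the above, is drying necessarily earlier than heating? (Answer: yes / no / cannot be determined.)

Tracing the constraints gives heating → centrifuging → mixing → drying, so heating must come before drying.
That means drying cannot be before heating.

no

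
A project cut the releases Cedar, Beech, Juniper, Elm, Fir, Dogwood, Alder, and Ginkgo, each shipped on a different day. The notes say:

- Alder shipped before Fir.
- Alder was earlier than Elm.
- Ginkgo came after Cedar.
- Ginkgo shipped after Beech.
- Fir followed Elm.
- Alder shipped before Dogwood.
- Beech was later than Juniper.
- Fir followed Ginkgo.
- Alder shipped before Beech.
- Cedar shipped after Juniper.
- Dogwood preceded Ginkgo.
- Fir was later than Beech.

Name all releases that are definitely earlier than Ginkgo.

Directly stated before Ginkgo: Beech, Cedar, and Dogwood.
Alder reaches Ginkgo via Alder → Beech → Ginkgo.
Juniper reaches Ginkgo via Juniper → Cedar → Ginkgo.
No chain forces Fir (or any of the others) ahead of Ginkgo.

Alder, Beech, Cedar, Dogwood, Juniper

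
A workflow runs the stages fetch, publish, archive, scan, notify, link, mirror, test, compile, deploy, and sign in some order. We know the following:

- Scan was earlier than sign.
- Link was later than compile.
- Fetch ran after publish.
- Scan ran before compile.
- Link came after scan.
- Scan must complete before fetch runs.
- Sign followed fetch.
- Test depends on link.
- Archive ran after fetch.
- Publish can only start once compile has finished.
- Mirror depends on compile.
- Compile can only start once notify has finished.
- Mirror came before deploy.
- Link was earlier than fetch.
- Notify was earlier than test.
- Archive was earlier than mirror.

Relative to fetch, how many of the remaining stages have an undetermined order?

1

Forced before fetch: compile, link, notify, publish, and scan; forced after fetch: archive, deploy, mirror, and sign.
That leaves test with no forced order relative to fetch — 1.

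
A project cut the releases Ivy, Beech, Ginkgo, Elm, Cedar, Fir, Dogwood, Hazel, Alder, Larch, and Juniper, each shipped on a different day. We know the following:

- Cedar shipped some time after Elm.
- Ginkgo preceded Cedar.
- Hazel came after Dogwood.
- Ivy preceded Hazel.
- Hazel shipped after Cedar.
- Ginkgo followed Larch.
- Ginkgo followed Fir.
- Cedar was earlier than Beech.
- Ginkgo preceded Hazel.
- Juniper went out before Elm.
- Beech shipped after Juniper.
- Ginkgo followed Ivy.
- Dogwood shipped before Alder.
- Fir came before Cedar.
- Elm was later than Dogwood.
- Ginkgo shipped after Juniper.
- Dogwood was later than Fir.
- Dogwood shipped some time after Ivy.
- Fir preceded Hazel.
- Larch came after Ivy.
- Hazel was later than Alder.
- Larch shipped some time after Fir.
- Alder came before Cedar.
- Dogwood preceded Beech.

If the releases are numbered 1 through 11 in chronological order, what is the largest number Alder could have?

Alder must come before Beech, Cedar, and Hazel — 3 releases forced after it.
Everything else can be placed before Alder in some valid order, so Alder can sit as late as position 11 − 3 = 8.

8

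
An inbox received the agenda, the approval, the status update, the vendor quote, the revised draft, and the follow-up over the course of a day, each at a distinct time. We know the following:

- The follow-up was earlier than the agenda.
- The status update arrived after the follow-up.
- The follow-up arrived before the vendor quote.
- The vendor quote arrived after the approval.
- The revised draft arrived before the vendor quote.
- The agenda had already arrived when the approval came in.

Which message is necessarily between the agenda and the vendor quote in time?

the approval

Tracing the constraints gives the agenda → the approval → the vendor quote, so the approval sits after the agenda and before the vendor quote.
No other message is forced both after the agenda and before the vendor quote.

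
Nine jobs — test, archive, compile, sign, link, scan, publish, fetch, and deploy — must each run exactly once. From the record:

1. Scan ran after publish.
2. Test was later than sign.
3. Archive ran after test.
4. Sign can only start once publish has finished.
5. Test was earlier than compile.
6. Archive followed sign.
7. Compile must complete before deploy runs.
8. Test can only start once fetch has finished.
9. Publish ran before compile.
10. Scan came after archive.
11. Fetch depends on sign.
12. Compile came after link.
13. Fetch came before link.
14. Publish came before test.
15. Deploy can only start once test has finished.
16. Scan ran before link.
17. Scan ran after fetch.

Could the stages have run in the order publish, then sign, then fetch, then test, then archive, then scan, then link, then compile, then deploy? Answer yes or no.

Check each stated constraint against the proposed order — e.g. publish is ahead of scan; publish is ahead of compile. Every pair is in the required order; nothing is violated.

yes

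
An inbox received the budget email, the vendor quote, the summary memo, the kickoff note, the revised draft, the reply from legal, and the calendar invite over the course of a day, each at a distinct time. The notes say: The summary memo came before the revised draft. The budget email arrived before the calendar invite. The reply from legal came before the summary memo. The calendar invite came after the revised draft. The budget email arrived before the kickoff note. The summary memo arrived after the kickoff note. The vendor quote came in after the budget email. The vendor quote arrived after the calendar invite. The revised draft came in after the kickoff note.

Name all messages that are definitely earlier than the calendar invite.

the budget email, the kickoff note, the reply from legal, the revised draft, the summary memo

Directly stated before the calendar invite: the budget email and the revised draft.
The kickoff note reaches the calendar invite via the kickoff note → the revised draft → the calendar invite.
The reply from legal reaches the calendar invite via the reply from legal → the summary memo → the revised draft → the calendar invite.
The summary memo reaches the calendar invite via the summary memo → the revised draft → the calendar invite.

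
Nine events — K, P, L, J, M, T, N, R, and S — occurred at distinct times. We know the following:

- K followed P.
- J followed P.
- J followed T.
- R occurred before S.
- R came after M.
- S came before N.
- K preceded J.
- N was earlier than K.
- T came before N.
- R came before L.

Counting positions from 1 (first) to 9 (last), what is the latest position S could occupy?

6

S must come before J, K, and N — 3 events forced after it.
Everything else can be placed before S in some valid order, so S can sit as late as position 9 − 3 = 6.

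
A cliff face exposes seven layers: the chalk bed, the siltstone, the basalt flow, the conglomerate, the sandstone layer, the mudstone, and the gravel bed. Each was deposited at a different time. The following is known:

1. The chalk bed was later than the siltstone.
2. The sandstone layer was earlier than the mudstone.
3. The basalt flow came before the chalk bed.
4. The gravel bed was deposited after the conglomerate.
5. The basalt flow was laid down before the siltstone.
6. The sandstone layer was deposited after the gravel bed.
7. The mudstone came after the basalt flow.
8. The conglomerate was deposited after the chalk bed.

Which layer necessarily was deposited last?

Every other layer has a chain of constraints placing it before the mudstone, so the mudstone is last.

the mudstone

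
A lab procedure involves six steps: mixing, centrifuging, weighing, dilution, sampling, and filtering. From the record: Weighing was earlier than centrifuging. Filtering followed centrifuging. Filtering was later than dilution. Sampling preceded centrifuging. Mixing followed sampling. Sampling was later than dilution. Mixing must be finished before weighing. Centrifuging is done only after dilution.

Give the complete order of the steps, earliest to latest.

The constraints fix every adjacent pair, so only one ordering works:
dilution → sampling → mixing → weighing → centrifuging → filtering.

dilution, sampling, mixing, weighing, centrifuging, filtering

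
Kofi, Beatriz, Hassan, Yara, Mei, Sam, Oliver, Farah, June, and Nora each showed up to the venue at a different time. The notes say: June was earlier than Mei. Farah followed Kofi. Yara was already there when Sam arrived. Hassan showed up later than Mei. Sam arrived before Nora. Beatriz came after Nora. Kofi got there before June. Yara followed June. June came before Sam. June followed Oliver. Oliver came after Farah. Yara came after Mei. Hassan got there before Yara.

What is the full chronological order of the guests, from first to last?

Kofi, Farah, Oliver, June, Mei, Hassan, Yara, Sam, Nora, Beatriz

The constraints fix every adjacent pair, so only one ordering works:
Kofi → Farah → Oliver → June → Mei → Hassan → Yara → Sam → Nora → Beatriz.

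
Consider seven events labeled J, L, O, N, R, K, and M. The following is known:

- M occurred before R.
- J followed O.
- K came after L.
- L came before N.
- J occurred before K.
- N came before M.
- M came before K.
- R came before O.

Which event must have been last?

Every other event has a chain of constraints placing it before K, so K is last.

K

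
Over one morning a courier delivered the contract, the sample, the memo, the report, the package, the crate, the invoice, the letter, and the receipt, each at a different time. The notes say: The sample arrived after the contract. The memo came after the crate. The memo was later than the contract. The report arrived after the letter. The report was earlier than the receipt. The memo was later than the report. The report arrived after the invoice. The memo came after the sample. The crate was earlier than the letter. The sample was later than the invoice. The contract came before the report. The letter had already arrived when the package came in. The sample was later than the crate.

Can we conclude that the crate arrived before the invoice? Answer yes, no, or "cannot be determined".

cannot be determined

No chain of stated constraints runs from the crate to the invoice, and none runs from the invoice to the crate either.
So the relative order of the crate and the invoice is not fixed by the given facts.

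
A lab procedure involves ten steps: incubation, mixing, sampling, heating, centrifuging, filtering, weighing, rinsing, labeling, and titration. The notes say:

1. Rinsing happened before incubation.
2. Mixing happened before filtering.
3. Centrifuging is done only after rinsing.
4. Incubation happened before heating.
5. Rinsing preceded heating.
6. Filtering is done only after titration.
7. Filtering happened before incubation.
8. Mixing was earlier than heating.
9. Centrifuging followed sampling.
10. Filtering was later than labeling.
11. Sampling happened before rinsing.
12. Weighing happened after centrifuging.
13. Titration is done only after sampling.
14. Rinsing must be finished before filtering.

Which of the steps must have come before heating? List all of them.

Directly stated before heating: incubation, mixing, and rinsing.
Filtering reaches heating via filtering → incubation → heating.
Labeling reaches heating via labeling → filtering → incubation → heating.
Sampling reaches heating via sampling → rinsing → heating.
Likewise titration reaches heating by chaining the stated constraints.
No chain forces weighing (or any of the others) ahead of heating.

filtering, incubation, labeling, mixing, rinsing, sampling, titration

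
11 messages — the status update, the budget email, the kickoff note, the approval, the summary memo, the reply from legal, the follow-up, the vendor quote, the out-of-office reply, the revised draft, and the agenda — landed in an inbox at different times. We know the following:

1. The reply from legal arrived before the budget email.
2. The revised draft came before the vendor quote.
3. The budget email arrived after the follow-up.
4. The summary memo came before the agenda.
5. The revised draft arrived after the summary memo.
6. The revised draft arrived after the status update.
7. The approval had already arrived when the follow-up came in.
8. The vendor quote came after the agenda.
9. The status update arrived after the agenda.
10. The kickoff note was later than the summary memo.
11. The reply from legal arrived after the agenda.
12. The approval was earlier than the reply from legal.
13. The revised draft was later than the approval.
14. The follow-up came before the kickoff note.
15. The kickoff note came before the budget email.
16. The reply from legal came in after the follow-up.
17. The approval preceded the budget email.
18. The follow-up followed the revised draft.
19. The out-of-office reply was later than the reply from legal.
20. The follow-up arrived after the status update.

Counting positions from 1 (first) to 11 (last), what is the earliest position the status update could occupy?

3

The agenda and the summary memo must both come before the status update — 2 forced predecessors.
Nothing else is forced ahead of the status update, so its earliest slot is position 2 + 1 = 3.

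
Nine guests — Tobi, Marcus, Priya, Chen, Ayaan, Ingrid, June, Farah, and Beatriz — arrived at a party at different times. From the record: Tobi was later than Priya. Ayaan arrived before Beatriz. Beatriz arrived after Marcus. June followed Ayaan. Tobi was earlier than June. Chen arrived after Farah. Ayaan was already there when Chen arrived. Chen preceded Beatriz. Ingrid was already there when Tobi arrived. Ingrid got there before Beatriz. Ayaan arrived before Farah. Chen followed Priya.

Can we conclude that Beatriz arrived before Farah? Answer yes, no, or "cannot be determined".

Tracing the constraints gives Farah → Chen → Beatriz, so Farah must come before Beatriz.
That means Beatriz cannot be before Farah.

no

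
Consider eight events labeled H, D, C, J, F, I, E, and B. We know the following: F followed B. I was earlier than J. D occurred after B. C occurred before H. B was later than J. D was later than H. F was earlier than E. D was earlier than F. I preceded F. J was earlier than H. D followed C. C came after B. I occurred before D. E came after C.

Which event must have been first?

I has a chain of constraints placing it before every other event, so I must be first.

I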